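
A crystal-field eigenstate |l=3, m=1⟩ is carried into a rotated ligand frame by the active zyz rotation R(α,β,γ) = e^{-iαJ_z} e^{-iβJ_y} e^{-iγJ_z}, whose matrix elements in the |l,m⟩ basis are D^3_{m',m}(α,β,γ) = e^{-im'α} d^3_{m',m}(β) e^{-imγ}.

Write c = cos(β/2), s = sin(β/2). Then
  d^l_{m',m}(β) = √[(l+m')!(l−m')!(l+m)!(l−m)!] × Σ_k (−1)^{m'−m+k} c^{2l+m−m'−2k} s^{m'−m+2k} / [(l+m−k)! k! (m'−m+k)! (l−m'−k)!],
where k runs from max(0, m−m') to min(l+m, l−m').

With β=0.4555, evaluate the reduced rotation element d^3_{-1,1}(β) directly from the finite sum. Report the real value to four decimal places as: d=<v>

d^3_{-1,1}(β=0.4555) via the finite sum:
c=cos(0.455500/2)=0.974177, s=sin(0.455500/2)=0.225786; N=√[2·24·24·2]=48.000000
k: max(0,(1)−(-1))=2 … min(3+(1),3−(-1))=4
  k=2: (−1)^0·48.0000/(8)·0.9742^4·0.2258^2 = +0.275485
  k=3: (−1)^1·48.0000/(6)·0.9742^2·0.2258^4 = -0.019731
  k=4: (−1)^2·48.0000/(48)·0.9742^0·0.2258^6 = +0.000132
d^3_{-1,1}(0.4555) = +0.275485 -0.019731 +0.000132 = +0.255886

d=0.2559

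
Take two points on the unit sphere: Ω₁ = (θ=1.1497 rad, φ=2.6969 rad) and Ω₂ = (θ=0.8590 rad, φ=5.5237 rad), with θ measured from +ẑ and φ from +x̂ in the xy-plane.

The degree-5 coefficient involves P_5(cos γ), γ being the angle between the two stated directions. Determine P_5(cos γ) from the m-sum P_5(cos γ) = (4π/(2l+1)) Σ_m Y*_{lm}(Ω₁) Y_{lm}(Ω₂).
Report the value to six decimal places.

-0.283158

Addition theorem: P_5(cos γ) = (4π/11) Σ_m Y*_{lm}(Ω₁) Y_{lm}(Ω₂), m = −5…5:
  m=-5: Y*=+0.178464+0.233463i  Y=-0.091556-0.070448i  product +0.000108-0.033947i
  m=-4: Y*=-0.085938-0.407241i  Y=-0.313449+0.032606i  product +0.040216+0.124847i
  m=-3: Y*=-0.031068+0.128782i  Y=-0.277259+0.324102i  product -0.033125-0.045775i
  m=-2: Y*=-0.181268+0.223513i  Y=+0.009206+0.177470i  product -0.041335-0.030112i
  m=-1: Y*=+0.198679-0.094675i  Y=-0.202322-0.192099i  product -0.058384-0.019011i
  m=+0: Y*=+0.242026-0.000000i  Y=-0.259564+0.000000i  product -0.062821+0.000000i
  m=+1: Y*=-0.198679-0.094675i  Y=+0.202322-0.192099i  product -0.058384+0.019011i
  m=+2: Y*=-0.181268-0.223513i  Y=+0.009206-0.177470i  product -0.041335+0.030112i
  m=+3: Y*=+0.031068+0.128782i  Y=+0.277259+0.324102i  product -0.033125+0.045775i
  m=+4: Y*=-0.085938+0.407241i  Y=-0.313449-0.032606i  product +0.040216-0.124847i
  m=+5: Y*=-0.178464+0.233463i  Y=+0.091556-0.070448i  product +0.000108+0.033947i
Total Σ_m = -0.247863-0.000000i. Multiply by 1.142397: -0.283158-0.000000i. P_5(cos γ) = -0.283158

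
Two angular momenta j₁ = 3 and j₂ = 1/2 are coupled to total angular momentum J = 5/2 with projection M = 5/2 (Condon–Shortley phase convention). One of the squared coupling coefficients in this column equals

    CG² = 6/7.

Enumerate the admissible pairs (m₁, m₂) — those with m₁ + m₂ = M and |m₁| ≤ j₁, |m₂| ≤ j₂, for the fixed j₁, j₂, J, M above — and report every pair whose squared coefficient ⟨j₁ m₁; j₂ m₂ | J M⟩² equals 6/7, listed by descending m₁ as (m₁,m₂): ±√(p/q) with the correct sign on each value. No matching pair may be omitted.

Admissible pairs with m₁+m₂ = M = 5/2: (2,1/2), (3,-1/2)
  (m₁,m₂)=(3,-1/2): CG² = 6/7, CG = +√(6/7)   ← matches the target
  (m₁,m₂)=(2,1/2): CG² = 1/7, CG = −√(1/7)
Pairs with CG² = 6/7: (3,-1/2): +√(6/7)

(3,-1/2): +√(6/7)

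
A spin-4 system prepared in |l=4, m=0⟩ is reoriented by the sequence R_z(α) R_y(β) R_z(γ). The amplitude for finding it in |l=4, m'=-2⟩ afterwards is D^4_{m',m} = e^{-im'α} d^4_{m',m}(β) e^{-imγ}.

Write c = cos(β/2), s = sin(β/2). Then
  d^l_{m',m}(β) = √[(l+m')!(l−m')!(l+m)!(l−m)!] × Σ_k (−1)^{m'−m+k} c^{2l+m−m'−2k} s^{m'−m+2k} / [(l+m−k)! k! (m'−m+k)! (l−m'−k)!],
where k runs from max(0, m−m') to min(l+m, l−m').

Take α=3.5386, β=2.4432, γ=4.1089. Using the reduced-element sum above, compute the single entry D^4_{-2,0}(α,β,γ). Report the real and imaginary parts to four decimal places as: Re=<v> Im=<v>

D^4_{-2,0}(3.5386,2.4432,4.1089) = e^{-i·-2·3.5386}·d^4_{-2,0}(2.4432)·e^{-i·0·4.1089}. Compute d first:
Half-angle: c=0.342143, s=0.939648. N=√(2·720·24·24)=910.735966
k∈{2,3,4} keeps every argument non-negative
  k=2: (−1)^0·910.7360/(96)·0.3421^6·0.9396^2 = +0.013437
  k=3: (−1)^1·910.7360/(36)·0.3421^4·0.9396^4 = -0.270259
  k=4: (−1)^2·910.7360/(96)·0.3421^2·0.9396^6 = +0.764411
d^4_{-2,0}(2.4432) = +0.013437 -0.270259 +0.764411 = +0.507589
Phases: e^{-i·(-2)·3.5386}=+0.700988+0.713173i, e^{-i·(0)·4.1089}=+1.000000+0.000000i ⇒ D=+0.355814+0.361999i

Re=0.3558 Im=0.3620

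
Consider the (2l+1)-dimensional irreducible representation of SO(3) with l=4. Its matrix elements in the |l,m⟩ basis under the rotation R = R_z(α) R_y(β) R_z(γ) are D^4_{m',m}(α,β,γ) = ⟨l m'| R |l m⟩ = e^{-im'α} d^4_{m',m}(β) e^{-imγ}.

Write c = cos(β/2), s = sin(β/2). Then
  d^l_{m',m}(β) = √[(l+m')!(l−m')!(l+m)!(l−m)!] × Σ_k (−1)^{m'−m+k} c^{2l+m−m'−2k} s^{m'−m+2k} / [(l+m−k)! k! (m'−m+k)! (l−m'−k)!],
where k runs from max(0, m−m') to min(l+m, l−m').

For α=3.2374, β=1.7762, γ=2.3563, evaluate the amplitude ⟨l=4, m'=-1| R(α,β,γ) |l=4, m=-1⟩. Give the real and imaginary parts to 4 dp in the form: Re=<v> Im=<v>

D^4_{-1,-1}(3.2374,1.7762,2.3563) = e^{-i·-1·3.2374}·d^4_{-1,-1}(1.7762)·e^{-i·-1·2.3563}. Compute d first:
c=cos(1.776200/2)=0.630887, s=sin(1.776200/2)=0.775874; N=√[6·120·6·120]=720.000000
k∈{0,1,2,3} keeps every argument non-negative
  k=0: (−1)^0·720.0000/(720)·0.6309^8·0.7759^0 = +0.025097
  k=1: (−1)^1·720.0000/(48)·0.6309^6·0.7759^2 = -0.569357
  k=2: (−1)^2·720.0000/(24)·0.6309^4·0.7759^4 = +1.722242
  k=3: (−1)^3·720.0000/(72)·0.6309^2·0.7759^6 = -0.868265
d^4_{-1,-1}(1.7762) = +0.025097 -0.569357 +1.722242 -0.868265 = +0.309717
Attach z-rotation phases: D = e^{-i(-1)(3.2374)}·(+0.309717)·e^{-i(-1)(2.3563)} = +0.238969-0.197023i

Re=0.2390 Im=-0.1970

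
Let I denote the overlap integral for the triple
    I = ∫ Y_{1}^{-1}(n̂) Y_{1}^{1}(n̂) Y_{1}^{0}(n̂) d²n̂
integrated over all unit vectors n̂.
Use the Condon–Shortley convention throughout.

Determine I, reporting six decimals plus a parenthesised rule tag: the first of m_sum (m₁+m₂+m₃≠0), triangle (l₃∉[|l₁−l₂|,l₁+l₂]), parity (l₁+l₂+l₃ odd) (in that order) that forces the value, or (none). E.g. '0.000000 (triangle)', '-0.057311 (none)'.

0.000000 (parity)

l₁+l₂+l₃=3 is odd: 3j(l;000)=0 ⇒ I=0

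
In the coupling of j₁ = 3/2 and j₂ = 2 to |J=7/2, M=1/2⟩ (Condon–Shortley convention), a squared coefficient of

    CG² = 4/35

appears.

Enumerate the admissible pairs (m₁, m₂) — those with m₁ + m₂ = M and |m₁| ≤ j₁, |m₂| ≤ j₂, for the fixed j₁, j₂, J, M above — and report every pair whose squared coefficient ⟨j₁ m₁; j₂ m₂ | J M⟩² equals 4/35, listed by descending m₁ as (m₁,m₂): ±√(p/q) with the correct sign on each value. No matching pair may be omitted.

(3/2,-1): +√(4/35)

Admissible pairs with m₁+m₂ = M = 1/2: (-3/2,2), (-1/2,1), (1/2,0), (3/2,-1)
  (m₁,m₂)=(3/2,-1): CG² = 4/35, CG = +√(4/35)   ← matches the target
  (m₁,m₂)=(1/2,0): CG² = 18/35, CG = +√(18/35)
  (m₁,m₂)=(-1/2,1): CG² = 12/35, CG = +√(12/35)
  (m₁,m₂)=(-3/2,2): CG² = 1/35, CG = +√(1/35)
Pairs with CG² = 4/35: (3/2,-1): +√(4/35)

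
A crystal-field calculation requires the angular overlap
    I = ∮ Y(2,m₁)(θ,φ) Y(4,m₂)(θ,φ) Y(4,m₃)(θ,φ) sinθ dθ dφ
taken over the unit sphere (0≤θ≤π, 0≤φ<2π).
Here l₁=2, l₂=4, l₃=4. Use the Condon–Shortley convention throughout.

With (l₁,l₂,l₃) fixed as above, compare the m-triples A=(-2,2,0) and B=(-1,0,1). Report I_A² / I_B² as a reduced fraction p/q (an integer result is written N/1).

Shared (l₁,l₂,l₃)=(2,4,4): N and (l;000)² cancel in I_A²/I_B².
A: Δ = 2!·2!·6!/11! = 1/13860; Racah Σ t=2..2: t=2:+1/192 = 1/192; ⇒ 3j(2 4 4; -2 2 0)² = 3/77, sgn +1
B: Δ = 2!·2!·6!/11! = 1/13860; Racah Σ t=1..2: t=1:−1/72 t=2:+1/96 = -1/288; ⇒ 3j(2 4 4; -1 0 1)² = 1/462, sgn +1
I_A²/I_B² = (3/77)/(1/462) = 18/1

18/1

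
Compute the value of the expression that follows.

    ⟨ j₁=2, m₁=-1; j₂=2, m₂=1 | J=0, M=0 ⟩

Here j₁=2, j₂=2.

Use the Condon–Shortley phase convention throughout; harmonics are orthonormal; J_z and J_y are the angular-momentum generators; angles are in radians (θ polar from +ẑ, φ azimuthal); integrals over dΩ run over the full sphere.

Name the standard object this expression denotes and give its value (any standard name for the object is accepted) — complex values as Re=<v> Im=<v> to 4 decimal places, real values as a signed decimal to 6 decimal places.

Clebsch–Gordan coefficient, −√(1/5) ≈ -0.447214

This is a Clebsch–Gordan (vector-coupling) coefficient.
√[1·4!0!0!/5! · 1!3!3!1!0!0!] = √(36/5)
  +(−1)^3/∏(3,1,0,0,0,0)! = -1/6  (running -1/6)
⟨..|..⟩ = √(36/5)·(-1/6) = -0.447214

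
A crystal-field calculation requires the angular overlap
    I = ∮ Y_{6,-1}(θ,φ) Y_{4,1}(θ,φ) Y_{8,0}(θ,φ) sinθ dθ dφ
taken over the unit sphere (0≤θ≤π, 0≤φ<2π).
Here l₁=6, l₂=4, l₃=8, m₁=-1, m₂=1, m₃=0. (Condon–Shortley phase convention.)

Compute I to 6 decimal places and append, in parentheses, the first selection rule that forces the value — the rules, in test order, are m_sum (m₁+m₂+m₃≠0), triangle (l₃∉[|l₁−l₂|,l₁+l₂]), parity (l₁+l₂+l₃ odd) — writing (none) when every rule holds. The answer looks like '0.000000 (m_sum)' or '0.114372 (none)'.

0.023683 (none)

Checks pass: Σm=0; 18 even; l₃=8∈[2,10].
(2·6+1)(2·4+1)(2·8+1) = 1989
Δ: 2! 10! 6! / 19! → 1/23279256
sum: t=0:+1/1658880 t=1:−1/518400 t=2:+1/1658880 = -1/1382400
3j²(6 4 8; 0 0 0) = Δ·Π!·Σ² = 504/46189  (sign -1)
sum: t=0:+1/7257600 t=1:−1/829440 t=2:+1/1036800 = -1/9676800
3j²(6 4 8; -1 1 0) = Δ·Π!·Σ² = 15/46189  (sign -1)
combine: 4πI² = 1989·504/46189·15/46189 = 68040/9653501
take √, sign +1: I = 0.02368290
No selection rule forces the value: the integral is nonzero (none).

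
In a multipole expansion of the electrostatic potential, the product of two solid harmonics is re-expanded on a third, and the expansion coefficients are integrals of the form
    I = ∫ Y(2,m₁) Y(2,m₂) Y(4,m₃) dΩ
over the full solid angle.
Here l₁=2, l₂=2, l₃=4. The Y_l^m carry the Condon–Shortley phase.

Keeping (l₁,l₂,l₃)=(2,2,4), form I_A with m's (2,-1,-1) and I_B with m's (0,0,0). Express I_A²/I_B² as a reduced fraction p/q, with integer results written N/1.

5/36

l's match ⇒ only the (l;m) 3-j factors differ between A and B.
A: triangle coeff Δ(2,2,4) = 1/630; Σ_t [0,0]: t=0:+1/144 = 1/144; (3j)²=1/126 [(2 2 4; 2 -1 -1)], sign=-1
B: triangle coeff Δ(2,2,4) = 1/630; Σ_t [0,0]: t=0:+1/16 = 1/16; (3j)²=2/35 [(2 2 4; 0 0 0)], sign=+1
I_A²/I_B² = (1/126)/(2/35) = 5/36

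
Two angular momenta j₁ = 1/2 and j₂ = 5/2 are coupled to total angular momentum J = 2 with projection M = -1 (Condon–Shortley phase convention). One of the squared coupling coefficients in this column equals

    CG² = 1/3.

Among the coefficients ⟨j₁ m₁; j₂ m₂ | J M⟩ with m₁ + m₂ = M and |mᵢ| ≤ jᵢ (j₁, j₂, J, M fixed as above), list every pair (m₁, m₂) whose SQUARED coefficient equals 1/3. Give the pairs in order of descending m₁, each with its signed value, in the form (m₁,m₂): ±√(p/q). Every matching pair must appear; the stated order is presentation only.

(-1/2,-1/2): −√(1/3)

Admissible pairs with m₁+m₂ = M = -1: (-1/2,-1/2), (1/2,-3/2)
  (m₁,m₂)=(1/2,-3/2): CG² = 2/3, CG = +√(2/3)
  (m₁,m₂)=(-1/2,-1/2): CG² = 1/3, CG = −√(1/3)   ← matches the target
Pairs with CG² = 1/3: (-1/2,-1/2): −√(1/3)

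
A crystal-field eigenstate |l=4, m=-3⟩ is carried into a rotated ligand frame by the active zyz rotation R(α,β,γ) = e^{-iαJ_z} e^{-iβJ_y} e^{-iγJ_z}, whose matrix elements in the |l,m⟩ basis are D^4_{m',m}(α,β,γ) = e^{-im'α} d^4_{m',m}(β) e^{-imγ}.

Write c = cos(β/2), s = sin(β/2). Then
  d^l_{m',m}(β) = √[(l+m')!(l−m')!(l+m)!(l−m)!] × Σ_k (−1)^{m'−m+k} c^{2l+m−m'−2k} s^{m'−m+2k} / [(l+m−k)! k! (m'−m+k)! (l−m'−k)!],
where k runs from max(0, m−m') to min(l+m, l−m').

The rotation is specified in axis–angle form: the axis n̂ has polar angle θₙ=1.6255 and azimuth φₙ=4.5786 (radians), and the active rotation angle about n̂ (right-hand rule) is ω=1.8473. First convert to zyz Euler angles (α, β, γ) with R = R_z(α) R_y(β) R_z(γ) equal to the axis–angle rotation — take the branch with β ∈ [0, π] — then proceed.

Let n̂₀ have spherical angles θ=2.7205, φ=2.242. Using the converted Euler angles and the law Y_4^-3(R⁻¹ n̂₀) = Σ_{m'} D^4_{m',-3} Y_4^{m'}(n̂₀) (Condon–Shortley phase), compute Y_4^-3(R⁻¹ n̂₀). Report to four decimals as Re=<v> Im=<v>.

Re=-0.1683 Im=-0.3644

Axis–angle → zyz. n̂ = (sinθₙcosφₙ, sinθₙsinφₙ, cosθₙ) = (-0.133191, -0.989581, -0.054676), ω = 1.8473.
R = I cosω + sinω [n̂]ₓ + (1−cosω) n̂n̂ᵀ gives
  R = [-0.250411, +0.220384, -0.942722; +0.115185, +0.973612, +0.197009; +0.961263, -0.059254, -0.269188]
β = atan2(√(R₁₃²+R₂₃²), R₃₃) = 1.843346; α = atan2(R₂₃, R₁₃) mod 2π = 2.935579; γ = atan2(R₃₂, −R₃₁) mod 2π = 3.203157
Need the full column D^4_{m',-3} for m'=−4..4 at α=2.9356, β=1.8433, γ=3.2032.
cos(β/2)=0.604488, sin(β/2)=0.796614
d^4_{-4,-3}: single k=1 term ⇒ +0.066452;  D = -0.053326+0.039651i
d^4_{-3,-3}: k∈[0..1] ⇒ +0.017828 -0.216731 = -0.198903;  D = -0.180517+0.083522i
d^4_{-2,-3}: k∈[0..1] ⇒ -0.087908 +0.458003 = +0.370095;  D = -0.360573+0.083413i
d^4_{-1,-3}: k∈[0..1] ⇒ +0.245750 -0.711315 = -0.465566;  D = -0.465460+0.009926i
d^4_{0,-3}: k∈[0..1] ⇒ -0.482777 +0.838431 = +0.355654;  D = -0.349605-0.065314i
d^4_{1,-3}: k∈[0..1] ⇒ +0.711315 -0.741197 = -0.029882;  D = -0.027630-0.011380i
d^4_{2,-3}: k∈[0..1] ⇒ -0.795406 +0.460456 = -0.334950;  D = +0.277065+0.188219i
d^4_{3,-3}: k∈[0..1] ⇒ +0.653675 -0.162175 = +0.491500;  D = +0.341466+0.353515i
d^4_{4,-3}: single k=0 term ⇒ -0.348072;  D = +0.185495+0.294526i
Y_4^{m'}(θ=2.7205,φ=2.242) and Σ D·Y over m':
  (-0.0533+0.0397i)·(-0.0111-0.0054i)  (-0.1805+0.0835i)·(-0.0705+0.0334i)  (-0.3606+0.0834i)·(-0.0611+0.2630i)  (-0.4655+0.0099i)·(+0.3107+0.3912i)  (-0.3496-0.0653i)·(+0.2426+0.0000i)  (-0.0276-0.0114i)·(-0.3107+0.3912i)  (+0.2771+0.1882i)·(-0.0611-0.2630i)  (+0.3415+0.3535i)·(+0.0705+0.0334i)  (+0.1855+0.2945i)·(-0.0111+0.0054i)
Y_4^-3(R⁻¹ n̂) = -0.168285-0.364388i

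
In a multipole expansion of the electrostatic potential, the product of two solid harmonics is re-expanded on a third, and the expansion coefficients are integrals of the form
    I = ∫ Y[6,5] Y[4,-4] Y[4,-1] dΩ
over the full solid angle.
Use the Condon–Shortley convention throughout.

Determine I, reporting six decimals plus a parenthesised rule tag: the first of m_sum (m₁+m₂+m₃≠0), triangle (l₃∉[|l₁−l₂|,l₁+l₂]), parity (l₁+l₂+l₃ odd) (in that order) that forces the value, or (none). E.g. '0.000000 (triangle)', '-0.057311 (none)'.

0.200167 (none)

Checks pass: Σm=0; 14 even; l₃=4∈[2,10].
(2·6+1)(2·4+1)(2·4+1) = 1053
Δ: 6! 6! 2! / 15! → 1/1261260
sum: t=2:+1/4608 t=3:−1/1296 t=4:+1/4608 = -7/20736
3j²(6 4 4; 0 0 0) = Δ·Π!·Σ² = 20/1287  (sign -1)
sum: t=0:+1/172800 = 1/172800
3j²(6 4 4; 5 -4 -1) = Δ·Π!·Σ² = 2/65  (sign -1)
combine: 4πI² = 1053·20/1287·2/65 = 72/143
take √, sign +1: I = 0.20016738
No selection rule forces the value: the integral is nonzero (none).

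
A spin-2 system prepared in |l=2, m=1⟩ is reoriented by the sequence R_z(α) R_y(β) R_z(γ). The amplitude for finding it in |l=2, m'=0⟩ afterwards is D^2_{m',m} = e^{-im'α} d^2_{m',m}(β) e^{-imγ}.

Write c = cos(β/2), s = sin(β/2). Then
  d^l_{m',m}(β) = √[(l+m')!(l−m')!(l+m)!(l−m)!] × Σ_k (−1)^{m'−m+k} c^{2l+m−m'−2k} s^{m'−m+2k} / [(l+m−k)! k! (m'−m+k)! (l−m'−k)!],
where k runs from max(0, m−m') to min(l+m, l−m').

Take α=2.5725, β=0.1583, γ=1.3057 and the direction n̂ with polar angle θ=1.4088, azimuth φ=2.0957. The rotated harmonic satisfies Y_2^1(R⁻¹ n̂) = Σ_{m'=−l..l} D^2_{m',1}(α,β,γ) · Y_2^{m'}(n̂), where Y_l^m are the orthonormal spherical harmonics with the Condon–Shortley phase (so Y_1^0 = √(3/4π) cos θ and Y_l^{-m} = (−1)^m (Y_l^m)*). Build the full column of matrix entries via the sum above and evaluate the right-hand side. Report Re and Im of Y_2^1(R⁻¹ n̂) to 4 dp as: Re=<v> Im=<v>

Re=0.0499 Im=0.2137

Need the full column D^2_{m',1} for m'=−2..2 at α=2.5725, β=0.1583, γ=1.3057.
cos(β/2)=0.996869, sin(β/2)=0.079067
d^2_{-2,1}: single k=3 term ⇒ +0.000986;  D = -0.000755-0.000633i
d^2_{-1,1}: k∈[2..3] ⇒ +0.018638 -0.000039 = +0.018599;  D = +0.005567+0.017746i
d^2_{0,1}: k∈[1..2] ⇒ +0.191861 -0.001207 = +0.190654;  D = +0.049952-0.183994i
d^2_{1,1}: k∈[0..1] ⇒ +0.987536 -0.018638 = +0.968898;  D = -0.717713+0.650885i
d^2_{2,1}: single k=0 term ⇒ -0.156654;  D = -0.154461+0.026119i
Y_2^{m'}(θ=1.4088,φ=2.0957) and Σ D·Y over m':
  (-0.0008-0.0006i)·(-0.1873+0.3263i)  (+0.0056+0.0177i)·(-0.0616-0.1064i)  (+0.0500-0.1840i)·(-0.2908+0.0000i)  (-0.7177+0.6509i)·(+0.0616-0.1064i)  (-0.1545+0.0261i)·(-0.1873-0.3263i)
Y_2^1(R⁻¹ n̂) = +0.049852+0.213686i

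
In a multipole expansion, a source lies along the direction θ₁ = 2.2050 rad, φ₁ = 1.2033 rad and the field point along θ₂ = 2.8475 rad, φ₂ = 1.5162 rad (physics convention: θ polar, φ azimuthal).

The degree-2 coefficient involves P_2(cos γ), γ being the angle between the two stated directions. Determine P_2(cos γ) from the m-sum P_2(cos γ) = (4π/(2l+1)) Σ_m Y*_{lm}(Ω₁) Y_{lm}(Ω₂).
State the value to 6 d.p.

0.434403

Term-by-term m-sum for l=2 (normalisation 4π/5 = 2.513274):
  m=-2: (-0.185944, 0.168084) × (-0.032264, -0.003537) = (0.006594, -0.004765)  (running Σ = (0.006594, -0.004765))
  m=-1: (-0.132484, -0.344127) × (-0.011696, 0.214006) = (0.075195, -0.024328)  (running Σ = (0.081788, -0.029093))
  m=0: (0.016810, -0.000000) × (0.551280, 0.000000) = (0.009267, 0.000000)  (running Σ = (0.091055, -0.029093))
  m=1: (0.132484, -0.344127) × (0.011696, 0.214006) = (0.075195, 0.024328)  (running Σ = (0.166250, -0.004765))
  m=2: (-0.185944, -0.168084) × (-0.032264, 0.003537) = (0.006594, 0.004765)  (running Σ = (0.172843, -0.000000))
Total Σ_m = (0.172843, -0.000000). Multiply by 2.513274: (0.434403, -0.000000). P_2(cos γ) = 0.434403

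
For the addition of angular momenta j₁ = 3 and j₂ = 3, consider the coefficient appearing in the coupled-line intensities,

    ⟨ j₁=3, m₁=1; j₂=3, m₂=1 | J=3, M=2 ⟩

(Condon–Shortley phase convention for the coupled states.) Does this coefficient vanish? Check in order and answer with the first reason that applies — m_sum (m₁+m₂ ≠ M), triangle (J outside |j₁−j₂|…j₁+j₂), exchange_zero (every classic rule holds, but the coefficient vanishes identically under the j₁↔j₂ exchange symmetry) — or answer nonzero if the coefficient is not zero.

m-sum: m₁+m₂ = 1+1 = 2, M = 2  ✓
triangle: |j₁−j₂| = 0 ≤ J = 3 ≤ j₁+j₂ = 6  ✓
exchange: j₁=j₂ and m₁=m₂, and (−1)^(j₁+j₂−J) = (−1)^3 = −1 forces ⟨j₁m₁;j₂m₂|JM⟩ = −⟨j₂m₂;j₁m₁|JM⟩ = −⟨j₁m₁;j₂m₂|JM⟩ ⇒ the coefficient vanishes identically
Racah sum check: Σ_k collapses to 0 ⇒ CG = 0

exchange_zero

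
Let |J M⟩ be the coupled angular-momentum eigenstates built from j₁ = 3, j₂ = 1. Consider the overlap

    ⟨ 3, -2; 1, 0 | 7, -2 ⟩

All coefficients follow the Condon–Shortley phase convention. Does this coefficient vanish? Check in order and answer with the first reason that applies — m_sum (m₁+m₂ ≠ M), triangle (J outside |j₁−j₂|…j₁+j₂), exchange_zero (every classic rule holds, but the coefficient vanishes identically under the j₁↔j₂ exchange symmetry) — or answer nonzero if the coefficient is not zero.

triangle

m-sum: m₁+m₂ = -2+0 = -2, M = -2  ✓
triangle: need |j₁−j₂| ≤ J ≤ j₁+j₂, i.e. J ∈ [2, 4]; J = 7 is outside ✗ ⇒ coefficient is 0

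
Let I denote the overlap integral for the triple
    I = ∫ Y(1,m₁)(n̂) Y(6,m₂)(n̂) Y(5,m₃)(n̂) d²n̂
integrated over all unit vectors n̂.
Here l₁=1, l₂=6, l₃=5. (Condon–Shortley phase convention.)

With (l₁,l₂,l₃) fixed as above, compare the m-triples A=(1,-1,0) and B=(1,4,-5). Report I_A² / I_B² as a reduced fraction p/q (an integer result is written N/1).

21/1

Shared (l₁,l₂,l₃)=(1,6,5): N and (l;000)² cancel in I_A²/I_B².
A: Δ = 2!·0!·10!/13! = 1/858; Racah Σ t=0..0: t=0:+1/28800 = 1/28800; ⇒ 3j(1 6 5; 1 -1 0)² = 7/286, sgn -1
B: Δ = 2!·0!·10!/13! = 1/858; Racah Σ t=0..0: t=0:+1/7257600 = 1/7257600; ⇒ 3j(1 6 5; 1 4 -5)² = 1/858, sgn +1
I_A²/I_B² = (7/286)/(1/858) = 21/1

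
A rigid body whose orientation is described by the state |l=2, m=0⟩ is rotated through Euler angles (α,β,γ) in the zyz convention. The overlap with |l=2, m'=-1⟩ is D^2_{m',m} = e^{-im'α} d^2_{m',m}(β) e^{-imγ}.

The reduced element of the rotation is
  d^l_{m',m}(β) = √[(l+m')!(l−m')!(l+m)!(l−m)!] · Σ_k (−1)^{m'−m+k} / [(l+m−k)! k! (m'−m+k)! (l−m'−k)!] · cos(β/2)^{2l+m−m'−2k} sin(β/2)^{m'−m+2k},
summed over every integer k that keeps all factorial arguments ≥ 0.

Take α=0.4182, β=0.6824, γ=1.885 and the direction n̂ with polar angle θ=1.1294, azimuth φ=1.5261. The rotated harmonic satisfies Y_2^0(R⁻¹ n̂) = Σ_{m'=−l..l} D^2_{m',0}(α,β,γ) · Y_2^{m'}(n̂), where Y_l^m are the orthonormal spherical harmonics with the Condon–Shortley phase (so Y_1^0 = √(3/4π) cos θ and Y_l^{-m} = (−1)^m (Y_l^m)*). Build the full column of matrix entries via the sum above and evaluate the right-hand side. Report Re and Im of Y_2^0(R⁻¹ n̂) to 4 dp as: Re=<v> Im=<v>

Re=0.0097 Im=0.0000

Need the full column D^2_{m',0} for m'=−2..2 at α=0.4182, β=0.6824, γ=1.8850.
cos(β/2)=0.942354, sin(β/2)=0.334618
d^2_{-2,0}: single k=2 term ⇒ +0.243558;  D = +0.163218+0.180777i
d^2_{-1,0}: k∈[1..2] ⇒ +0.685910 -0.086484 = +0.599425;  D = +0.547768+0.243436i
d^2_{0,0}: k∈[0..2] ⇒ +0.788599 -0.397729 +0.012537 = +0.403407;  D = +0.403407+0.000000i
d^2_{1,0}: k∈[0..1] ⇒ -0.685910 +0.086484 = -0.599425;  D = -0.547768+0.243436i
d^2_{2,0}: single k=0 term ⇒ +0.243558;  D = +0.163218-0.180777i
Y_2^{m'}(θ=1.1294,φ=1.5261) and Σ D·Y over m':
  (+0.1632+0.1808i)·(-0.3145-0.0282i)  (+0.5478+0.2434i)·(+0.0133-0.2981i)  (+0.4034+0.0000i)·(-0.1427+0.0000i)  (-0.5478+0.2434i)·(-0.0133-0.2981i)  (+0.1632-0.1808i)·(-0.3145+0.0282i)
Y_2^0(R⁻¹ n̂) = +0.009697+0.000000i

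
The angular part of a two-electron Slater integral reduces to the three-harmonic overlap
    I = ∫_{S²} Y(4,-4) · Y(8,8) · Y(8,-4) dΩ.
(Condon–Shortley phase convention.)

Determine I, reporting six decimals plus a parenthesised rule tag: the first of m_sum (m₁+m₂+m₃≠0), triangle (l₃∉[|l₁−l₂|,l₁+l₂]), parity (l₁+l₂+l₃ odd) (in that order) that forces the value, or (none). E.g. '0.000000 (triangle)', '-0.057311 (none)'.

0.034941 (none)

Rules hold: Σm=0, L=20 even, 4≤8≤12.
N = 9·17·17 = 2601
Δ = 4!·4!·12!/21! = 1/185175900
Racah Σ t=0..4: t=0:+1/557383680 t=1:−1/21772800 t=2:+1/8294400 t=3:−1/21772800 t=4:+1/557383680 = 1/30965760
⇒ 3j(4 8 8; 0 0 0)² = 36/4199, sgn +1
Racah Σ t=4..4: t=4:+1/275904921600 = 1/275904921600
⇒ 3j(4 8 8; -4 8 -4)² = 2/2907, sgn +1
4πI² = N·(3j₀)²·(3jₘ)² = 72/4693
I = +1·√(0.015342/4π) = 0.03494106
No selection rule forces the value: the integral is nonzero (none).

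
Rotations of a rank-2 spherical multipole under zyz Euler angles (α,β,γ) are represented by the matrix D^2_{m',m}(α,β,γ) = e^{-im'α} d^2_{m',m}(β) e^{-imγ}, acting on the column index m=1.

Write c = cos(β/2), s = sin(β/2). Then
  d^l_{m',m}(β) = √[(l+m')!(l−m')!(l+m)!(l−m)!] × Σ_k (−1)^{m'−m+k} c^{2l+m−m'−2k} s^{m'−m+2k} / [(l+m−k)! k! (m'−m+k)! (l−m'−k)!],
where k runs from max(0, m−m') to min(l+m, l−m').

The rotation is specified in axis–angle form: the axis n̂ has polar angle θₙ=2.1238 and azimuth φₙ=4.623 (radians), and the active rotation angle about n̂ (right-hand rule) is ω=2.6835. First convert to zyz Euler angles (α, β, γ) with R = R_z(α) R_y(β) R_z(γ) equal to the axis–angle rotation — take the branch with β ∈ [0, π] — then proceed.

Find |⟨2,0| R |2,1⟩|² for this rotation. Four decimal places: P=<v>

P=0.1801

Axis–angle → zyz. n̂ = (sinθₙcosφₙ, sinθₙsinφₙ, cosθₙ) = (-0.075964, -0.847553, -0.525246), ω = 2.6835.
R = I cosω + sinω [n̂]ₓ + (1−cosω) n̂n̂ᵀ gives
  R = [-0.885951, +0.354413, -0.299134; -0.110154, +0.465732, +0.878043; +0.450507, +0.810854, -0.373576]
β = atan2(√(R₁₃²+R₂₃²), R₃₃) = 1.953657; α = atan2(R₂₃, R₁₃) mod 2π = 1.899147; γ = atan2(R₃₂, −R₃₁) mod 2π = 2.077925
First d^2_{0,1}(β=1.9537), then the phase factors e^{-i(0)α} and e^{-i(1)γ}:
With c≡cos(β/2)=0.559653 and s≡sin(β/2)=0.828727, N=[2·2·6·1]^{1/2}=4.898979
The bounds max(0,m−m')=1 and min(l+m,l−m')=2 give 2 terms
  k=1: (−1)^0·4.8990/(2)·0.5597^3·0.8287^1 = +0.355832
  k=2: (−1)^1·4.8990/(2)·0.5597^1·0.8287^3 = -0.780241
d^2_{0,1}(1.9537) = +0.355832 -0.780241 = -0.424410
|D^2_{0,1}|² = |d^2_{0,1}(β)|² = (-0.424410)² = 0.180123 (the z-rotation phases have unit modulus)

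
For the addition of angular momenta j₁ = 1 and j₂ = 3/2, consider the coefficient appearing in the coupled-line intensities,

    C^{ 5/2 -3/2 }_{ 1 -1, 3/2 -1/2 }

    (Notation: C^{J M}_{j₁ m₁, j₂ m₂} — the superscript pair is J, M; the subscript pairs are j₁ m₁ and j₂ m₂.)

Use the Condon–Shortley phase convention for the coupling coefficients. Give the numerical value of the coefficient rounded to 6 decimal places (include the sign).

j₁+j₂−J=0  J+j₁−j₂=2  J−j₁+j₂=3  j₁+j₂+J+1=6
(j₁±m₁, j₂±m₂, J±M) = (0,2,1,2,1,4)
P² = 48/5
sum k=0..0:
  [0] +1/4 = 1/4
S = 1/4
C² = P²·S² = 3/5 ; C = +0.774597

+0.774597  (= +√(3/5))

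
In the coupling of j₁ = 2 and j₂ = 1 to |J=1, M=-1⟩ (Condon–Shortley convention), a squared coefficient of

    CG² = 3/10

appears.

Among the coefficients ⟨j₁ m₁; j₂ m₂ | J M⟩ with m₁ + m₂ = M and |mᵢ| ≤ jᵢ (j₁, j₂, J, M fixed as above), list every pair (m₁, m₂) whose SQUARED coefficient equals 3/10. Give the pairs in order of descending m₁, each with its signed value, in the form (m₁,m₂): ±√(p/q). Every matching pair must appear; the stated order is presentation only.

Admissible pairs with m₁+m₂ = M = -1: (-2,1), (-1,0), (0,-1)
  (m₁,m₂)=(0,-1): CG² = 1/10, CG = +√(1/10)
  (m₁,m₂)=(-1,0): CG² = 3/10, CG = −√(3/10)   ← matches the target
  (m₁,m₂)=(-2,1): CG² = 3/5, CG = +√(3/5)
Pairs with CG² = 3/10: (-1,0): −√(3/10)

(-1,0): −√(3/10)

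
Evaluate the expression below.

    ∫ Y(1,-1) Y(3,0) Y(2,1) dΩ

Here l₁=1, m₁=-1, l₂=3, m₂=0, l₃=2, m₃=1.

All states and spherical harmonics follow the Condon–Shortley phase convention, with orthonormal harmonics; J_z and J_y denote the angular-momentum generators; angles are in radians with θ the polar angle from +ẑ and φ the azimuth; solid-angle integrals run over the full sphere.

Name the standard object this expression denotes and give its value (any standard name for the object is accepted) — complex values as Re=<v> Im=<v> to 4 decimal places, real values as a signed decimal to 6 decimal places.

This is a Gaunt coefficient — the integral of a triple product of spherical harmonics over the sphere.
Rules hold: Σm=0, L=6 even, 2≤2≤4.
N = 3·7·5 = 105
Δ = 2!·0!·4!/7! = 1/105
Racah Σ t=1..1: t=1:−1/4 = -1/4
⇒ 3j(1 3 2; 0 0 0)² = 3/35, sgn -1
Racah Σ t=2..2: t=2:+1/12 = 1/12
⇒ 3j(1 3 2; -1 0 1)² = 1/35, sgn -1
4πI² = N·(3j₀)²·(3jₘ)² = 9/35
I = +1·√(0.257143/4π) = 0.14304817

Gaunt coefficient, +0.143048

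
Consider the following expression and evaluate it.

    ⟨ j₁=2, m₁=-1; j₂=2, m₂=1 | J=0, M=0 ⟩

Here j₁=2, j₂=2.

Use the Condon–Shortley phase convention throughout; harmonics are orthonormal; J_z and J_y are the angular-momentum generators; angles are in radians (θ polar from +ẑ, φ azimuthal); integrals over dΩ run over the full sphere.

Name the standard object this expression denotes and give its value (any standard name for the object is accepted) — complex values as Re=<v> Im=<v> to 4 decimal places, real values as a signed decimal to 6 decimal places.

Clebsch–Gordan coefficient, −√(1/5) ≈ -0.447214

This is a Clebsch–Gordan (vector-coupling) coefficient.
√[1·4!0!0!/5! · 1!3!3!1!0!0!] = √(36/5)
  +(−1)^3/∏(3,1,0,0,0,0)! = -1/6  (running -1/6)
⟨..|..⟩ = √(36/5)·(-1/6) = -0.447214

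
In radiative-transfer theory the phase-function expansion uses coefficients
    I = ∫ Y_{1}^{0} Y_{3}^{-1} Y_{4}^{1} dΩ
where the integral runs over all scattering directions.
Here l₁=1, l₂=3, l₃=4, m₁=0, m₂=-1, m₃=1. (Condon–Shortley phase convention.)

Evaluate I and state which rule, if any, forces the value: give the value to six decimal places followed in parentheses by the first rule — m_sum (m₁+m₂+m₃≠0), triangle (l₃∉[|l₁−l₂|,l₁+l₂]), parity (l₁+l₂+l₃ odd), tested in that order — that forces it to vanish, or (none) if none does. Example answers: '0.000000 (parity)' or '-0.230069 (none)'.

Checks pass: Σm=0; 8 even; l₃=4∈[2,4].
(2·1+1)(2·3+1)(2·4+1) = 189
Δ: 0! 2! 6! / 9! → 1/252
sum: t=0:+1/36 = 1/36
3j²(1 3 4; 0 0 0) = Δ·Π!·Σ² = 4/63  (sign +1)
sum: t=0:+1/48 = 1/48
3j²(1 3 4; 0 -1 1) = Δ·Π!·Σ² = 5/84  (sign -1)
combine: 4πI² = 189·4/63·5/84 = 5/7
take √, sign -1: I = -0.23841361
No selection rule forces the value: the integral is nonzero (none).

-0.238414 (none)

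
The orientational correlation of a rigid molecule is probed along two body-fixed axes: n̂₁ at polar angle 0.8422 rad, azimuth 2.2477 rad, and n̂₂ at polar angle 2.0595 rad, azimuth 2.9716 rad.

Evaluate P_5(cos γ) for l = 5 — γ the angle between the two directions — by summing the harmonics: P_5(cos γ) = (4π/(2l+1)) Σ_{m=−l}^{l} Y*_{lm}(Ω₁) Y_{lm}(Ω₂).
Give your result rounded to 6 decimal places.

0.288997

Addition theorem: P_5(cos γ) = (4π/11) Σ_m Y*_{lm}(Ω₁) Y_{lm}(Ω₂), m = −5…5:
  [-5]  conj(Y_{5,-5})(Ω₁) = +0.025814-0.104163i ; Y_{5,-5}(Ω₂) = -0.164382-0.187107i ; Δ = -0.023733+0.012293i
  [-4]  conj(Y_{5,-4})(Ω₁) = -0.274766+0.127339i ; Y_{5,-4}(Ω₂) = -0.325642-0.263319i ; Δ = +0.123006+0.030884i
  [-3]  conj(Y_{5,-3})(Ω₁) = +0.384963+0.190689i ; Y_{5,-3}(Ω₂) = -0.204440-0.114349i ; Δ = -0.056897-0.083005i
  [-2]  conj(Y_{5,-2})(Ω₁) = -0.044623-0.202410i ; Y_{5,-2}(Ω₂) = +0.198102+0.070073i ; Δ = +0.005343-0.043225i
  [-1]  conj(Y_{5,-1})(Ω₁) = +0.161553-0.201048i ; Y_{5,-1}(Ω₂) = +0.296987+0.050978i ; Δ = +0.058228-0.051473i
  [+0]  conj(Y_{5,0})(Ω₁) = -0.284285-0.000000i ; Y_{5,0}(Ω₂) = -0.144499+0.000000i ; Δ = +0.041079+0.000000i
  [+1]  conj(Y_{5,1})(Ω₁) = -0.161553-0.201048i ; Y_{5,1}(Ω₂) = -0.296987+0.050978i ; Δ = +0.058228+0.051473i
  [+2]  conj(Y_{5,2})(Ω₁) = -0.044623+0.202410i ; Y_{5,2}(Ω₂) = +0.198102-0.070073i ; Δ = +0.005343+0.043225i
  [+3]  conj(Y_{5,3})(Ω₁) = -0.384963+0.190689i ; Y_{5,3}(Ω₂) = +0.204440-0.114349i ; Δ = -0.056897+0.083005i
  [+4]  conj(Y_{5,4})(Ω₁) = -0.274766-0.127339i ; Y_{5,4}(Ω₂) = -0.325642+0.263319i ; Δ = +0.123006-0.030884i
  [+5]  conj(Y_{5,5})(Ω₁) = -0.025814-0.104163i ; Y_{5,5}(Ω₂) = +0.164382-0.187107i ; Δ = -0.023733-0.012293i
Total Σ_m = +0.252974+0.000000i. Multiply by 1.142397: +0.288997+0.000000i. P_5(cos γ) = 0.288997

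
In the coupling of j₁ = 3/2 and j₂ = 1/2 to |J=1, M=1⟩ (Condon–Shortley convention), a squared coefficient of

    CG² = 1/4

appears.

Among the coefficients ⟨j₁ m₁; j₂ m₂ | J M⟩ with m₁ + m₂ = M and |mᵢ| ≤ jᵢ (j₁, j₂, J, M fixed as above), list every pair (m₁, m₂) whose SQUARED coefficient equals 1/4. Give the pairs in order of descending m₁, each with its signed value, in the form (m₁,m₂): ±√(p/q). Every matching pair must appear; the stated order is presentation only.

(1/2,1/2): −√(1/4)

Admissible pairs with m₁+m₂ = M = 1: (1/2,1/2), (3/2,-1/2)
  (m₁,m₂)=(3/2,-1/2): CG² = 3/4, CG = +√(3/4)
  (m₁,m₂)=(1/2,1/2): CG² = 1/4, CG = −√(1/4)   ← matches the target
Pairs with CG² = 1/4: (1/2,1/2): −√(1/4)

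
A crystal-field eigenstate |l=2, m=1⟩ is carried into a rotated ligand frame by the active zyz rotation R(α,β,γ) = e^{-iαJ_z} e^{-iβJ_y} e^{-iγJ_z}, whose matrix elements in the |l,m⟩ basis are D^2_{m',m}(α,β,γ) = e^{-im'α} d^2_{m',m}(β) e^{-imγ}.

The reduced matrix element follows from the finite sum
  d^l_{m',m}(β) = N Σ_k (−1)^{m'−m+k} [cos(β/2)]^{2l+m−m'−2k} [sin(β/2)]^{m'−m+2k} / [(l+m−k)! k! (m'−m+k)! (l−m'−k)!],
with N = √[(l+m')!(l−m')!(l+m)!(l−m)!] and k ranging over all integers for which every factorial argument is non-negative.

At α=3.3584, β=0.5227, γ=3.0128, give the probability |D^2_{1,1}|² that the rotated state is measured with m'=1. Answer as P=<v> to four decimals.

Split into d^2_{1,1}(β=0.5227) × two z-phases.
Half-angle: c=0.966042, s=0.258385. N=√(6·1·6·1)=6.000000
k∈{0,1} keeps every argument non-negative
  k=0: (−1)^0·6.0000/(6)·0.9660^4·0.2584^0 = +0.870932
  k=1: (−1)^1·6.0000/(2)·0.9660^2·0.2584^2 = -0.186917
d^2_{1,1}(0.5227) = +0.870932 -0.186917 = +0.684015
|D^2_{1,1}|² = |d^2_{1,1}(β)|² = (+0.684015)² = 0.467877 (the z-rotation phases have unit modulus)

P=0.4679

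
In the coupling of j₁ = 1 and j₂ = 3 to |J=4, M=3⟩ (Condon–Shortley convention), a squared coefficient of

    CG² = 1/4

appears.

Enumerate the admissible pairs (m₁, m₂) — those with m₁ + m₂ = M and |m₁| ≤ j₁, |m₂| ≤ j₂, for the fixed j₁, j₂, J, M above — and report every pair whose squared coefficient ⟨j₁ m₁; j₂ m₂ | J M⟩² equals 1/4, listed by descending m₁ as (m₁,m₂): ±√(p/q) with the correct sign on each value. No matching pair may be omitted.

(0,3): +√(1/4)

Admissible pairs with m₁+m₂ = M = 3: (0,3), (1,2)
  (m₁,m₂)=(1,2): CG² = 3/4, CG = +√(3/4)
  (m₁,m₂)=(0,3): CG² = 1/4, CG = +√(1/4)   ← matches the target
Pairs with CG² = 1/4: (0,3): +√(1/4)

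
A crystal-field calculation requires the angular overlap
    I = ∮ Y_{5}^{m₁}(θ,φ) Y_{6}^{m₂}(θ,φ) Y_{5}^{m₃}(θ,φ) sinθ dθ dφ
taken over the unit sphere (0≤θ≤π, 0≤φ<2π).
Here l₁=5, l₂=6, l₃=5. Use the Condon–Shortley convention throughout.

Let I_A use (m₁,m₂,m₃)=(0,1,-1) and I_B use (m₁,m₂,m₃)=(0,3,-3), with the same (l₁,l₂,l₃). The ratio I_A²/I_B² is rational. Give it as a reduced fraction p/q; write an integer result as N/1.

Shared (l₁,l₂,l₃)=(5,6,5): N and (l;000)² cancel in I_A²/I_B².
A: Δ = 6!·4!·6!/17! = 1/28588560; Racah Σ t=1..5: t=1:−1/2073600 t=2:+1/34560 t=3:−1/6912 t=4:+1/10368 t=5:−1/138240 = -7/259200; ⇒ 3j(5 6 5; 0 1 -1)² = 28/7293, sgn -1
B: Δ = 6!·4!·6!/17! = 1/28588560; Racah Σ t=3..5: t=3:−1/103680 t=4:+1/34560 t=5:−1/138240 = 1/82944; ⇒ 3j(5 6 5; 0 3 -3)² = 125/9724, sgn +1
I_A²/I_B² = (28/7293)/(125/9724) = 112/375

112/375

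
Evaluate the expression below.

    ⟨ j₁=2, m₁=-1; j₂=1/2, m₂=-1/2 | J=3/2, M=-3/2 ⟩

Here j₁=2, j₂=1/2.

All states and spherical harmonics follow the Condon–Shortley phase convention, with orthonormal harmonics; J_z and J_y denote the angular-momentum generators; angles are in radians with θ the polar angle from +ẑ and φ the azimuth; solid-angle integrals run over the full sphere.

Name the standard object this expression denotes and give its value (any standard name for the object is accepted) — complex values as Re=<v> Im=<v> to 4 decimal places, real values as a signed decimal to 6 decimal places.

This is a Clebsch–Gordan (vector-coupling) coefficient.
triangle: 1!·3!·0!/5! = 6/120
(j±m)!: 1!·3!·0!·1!·0!·3! = 36
prefactor² = (2J+1)·Δ·N² = 36/5
  k=0: +1/(0!·1!·3!·0!·0!·0!) = 1/6
Σ = 1/6  ⇒  CG² = 36/5·(1/6)² = 1/5
CG = +√(1/5) = +0.447214

Clebsch–Gordan coefficient, +√(1/5) ≈ +0.447214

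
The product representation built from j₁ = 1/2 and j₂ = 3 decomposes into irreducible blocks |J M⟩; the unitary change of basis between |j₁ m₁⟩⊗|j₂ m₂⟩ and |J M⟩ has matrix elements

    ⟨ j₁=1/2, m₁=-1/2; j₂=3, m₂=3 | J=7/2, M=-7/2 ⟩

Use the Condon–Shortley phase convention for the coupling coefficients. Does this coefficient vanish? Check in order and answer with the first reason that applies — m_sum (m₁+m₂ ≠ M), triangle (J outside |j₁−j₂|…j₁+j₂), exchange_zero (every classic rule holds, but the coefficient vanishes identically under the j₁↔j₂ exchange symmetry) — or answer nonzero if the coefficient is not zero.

m-sum: m₁+m₂ = -1/2+3 = 5/2, M = -7/2  ✗ ⇒ coefficient is 0

m_sum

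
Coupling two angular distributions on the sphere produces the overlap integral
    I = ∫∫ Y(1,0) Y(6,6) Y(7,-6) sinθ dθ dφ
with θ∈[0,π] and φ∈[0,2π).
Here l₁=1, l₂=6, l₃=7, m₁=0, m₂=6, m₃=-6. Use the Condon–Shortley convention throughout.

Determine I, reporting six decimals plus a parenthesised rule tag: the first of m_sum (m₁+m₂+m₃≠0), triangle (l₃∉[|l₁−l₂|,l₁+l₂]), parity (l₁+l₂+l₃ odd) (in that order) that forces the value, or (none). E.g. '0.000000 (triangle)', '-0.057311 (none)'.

0.126157 (none)

Rules hold: Σm=0, L=14 even, 5≤7≤7.
N = 3·13·15 = 585
Δ = 0!·2!·12!/15! = 1/1365
Racah Σ t=0..0: t=0:+1/518400 = 1/518400
⇒ 3j(1 6 7; 0 0 0)² = 7/195, sgn -1
Racah Σ t=0..0: t=0:+1/479001600 = 1/479001600
⇒ 3j(1 6 7; 0 6 -6)² = 1/105, sgn -1
4πI² = N·(3j₀)²·(3jₘ)² = 1/5
I = +1·√(0.2/4π) = 0.12615663
No selection rule forces the value: the integral is nonzero (none).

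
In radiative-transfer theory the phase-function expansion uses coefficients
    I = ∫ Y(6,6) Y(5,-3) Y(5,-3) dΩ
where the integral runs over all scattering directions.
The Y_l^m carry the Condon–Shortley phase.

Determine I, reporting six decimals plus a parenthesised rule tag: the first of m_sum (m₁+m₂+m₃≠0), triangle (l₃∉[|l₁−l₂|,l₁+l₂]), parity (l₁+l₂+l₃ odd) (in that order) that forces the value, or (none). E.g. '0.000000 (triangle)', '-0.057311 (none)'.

Checks pass: Σm=0; 16 even; l₃=5∈[1,11].
(2·6+1)(2·5+1)(2·5+1) = 1573
Δ: 6! 6! 4! / 17! → 1/28588560
sum: t=1:−1/345600 t=2:+1/13824 t=3:−1/5184 t=4:+1/13824 t=5:−1/345600 = -7/129600
3j²(6 5 5; 0 0 0) = Δ·Π!·Σ² = 80/7293  (sign +1)
sum: t=0:+1/2073600 = 1/2073600
3j²(6 5 5; 6 -3 -3) = Δ·Π!·Σ² = 28/1105  (sign +1)
combine: 4πI² = 1573·80/7293·28/1105 = 4928/11271
take √, sign +1: I = 0.18653022
No selection rule forces the value: the integral is nonzero (none).

0.186530 (none)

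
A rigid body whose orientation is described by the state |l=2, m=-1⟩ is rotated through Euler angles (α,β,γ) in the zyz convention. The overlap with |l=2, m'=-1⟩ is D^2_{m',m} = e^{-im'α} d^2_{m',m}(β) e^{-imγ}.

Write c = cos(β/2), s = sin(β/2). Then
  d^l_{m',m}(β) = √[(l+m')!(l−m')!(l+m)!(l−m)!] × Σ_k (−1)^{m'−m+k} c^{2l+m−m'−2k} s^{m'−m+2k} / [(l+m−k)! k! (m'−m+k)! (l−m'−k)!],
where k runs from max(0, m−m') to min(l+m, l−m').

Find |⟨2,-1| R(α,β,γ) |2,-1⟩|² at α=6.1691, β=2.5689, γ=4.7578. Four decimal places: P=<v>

P=0.0457

First d^2_{-1,-1}(β=2.5689), then the phase factors e^{-i(-1)α} and e^{-i(-1)γ}:
With c≡cos(β/2)=0.282449 and s≡sin(β/2)=0.959282, N=[1·6·1·6]^{1/2}=6.000000
Admissible k: 0..1 (factorial args all ≥0)
  k=0: (−1)^0·6.0000/(6)·0.2824^4·0.9593^0 = +0.006364
  k=1: (−1)^1·6.0000/(2)·0.2824^2·0.9593^2 = -0.220239
d^2_{-1,-1}(2.5689) = +0.006364 -0.220239 = -0.213875
|D^2_{-1,-1}|² = |d^2_{-1,-1}(β)|² = (-0.213875)² = 0.045742 (the z-rotation phases have unit modulus)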